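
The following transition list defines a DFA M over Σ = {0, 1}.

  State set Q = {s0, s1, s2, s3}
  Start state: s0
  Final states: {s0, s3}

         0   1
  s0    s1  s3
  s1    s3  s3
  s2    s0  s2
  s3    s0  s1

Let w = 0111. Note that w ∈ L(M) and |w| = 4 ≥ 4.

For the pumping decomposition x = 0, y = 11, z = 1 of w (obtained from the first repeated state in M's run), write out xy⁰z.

xy⁰z = xz = 0·1 = 01.
Reading y = 11 takes M from s1 back to s1, so after x the machine is still in s1, and z then leads to the accepting state s3. Hence 01 ∈ L(M).

01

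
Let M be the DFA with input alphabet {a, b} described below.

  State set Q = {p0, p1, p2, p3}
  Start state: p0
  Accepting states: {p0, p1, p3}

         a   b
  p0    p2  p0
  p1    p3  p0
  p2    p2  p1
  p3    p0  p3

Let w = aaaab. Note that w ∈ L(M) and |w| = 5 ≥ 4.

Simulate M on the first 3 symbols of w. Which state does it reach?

p2

Run of M on the first 3 characters of w = a a a:
  step 0: p0  (start)
  step 1: p2  (read a: p0→p2)
  step 2: p2  (read a: p2→p2)
  step 3: p2  (read a: p2→p2)

After reading 3 characters, M is in state p2.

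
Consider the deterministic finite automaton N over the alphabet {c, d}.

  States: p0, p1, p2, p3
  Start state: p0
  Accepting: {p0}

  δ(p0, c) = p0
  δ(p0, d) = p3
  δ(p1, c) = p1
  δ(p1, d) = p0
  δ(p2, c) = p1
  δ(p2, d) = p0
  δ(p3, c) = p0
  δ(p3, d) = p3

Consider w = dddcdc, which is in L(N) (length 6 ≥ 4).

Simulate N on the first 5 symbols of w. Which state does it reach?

p3

State sequence: p0 -d-> p3 -d-> p3 -d-> p3 -c-> p0 -d-> p3

After reading 5 characters, N is in state p3.
(This kind of state-tracing is the core of the pumping-lemma construction: with 4 states, pigeonhole forces a repeat within the first 4 steps.)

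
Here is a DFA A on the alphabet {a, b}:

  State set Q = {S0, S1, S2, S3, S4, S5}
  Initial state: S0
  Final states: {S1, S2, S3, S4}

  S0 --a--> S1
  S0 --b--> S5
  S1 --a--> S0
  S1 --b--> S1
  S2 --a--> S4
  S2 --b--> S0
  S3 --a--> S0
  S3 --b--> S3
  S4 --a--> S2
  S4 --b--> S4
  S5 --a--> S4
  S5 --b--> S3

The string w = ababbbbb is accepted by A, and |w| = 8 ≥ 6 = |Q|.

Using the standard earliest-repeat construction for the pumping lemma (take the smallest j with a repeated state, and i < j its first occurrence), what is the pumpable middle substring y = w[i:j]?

b

State sequence: S0 -a-> S1 -b-> S1 -a-> S0 -b-> S5 -b-> S3 -b-> S3 -b-> S3 -b-> S3
First repeat at step 2: S1 was already visited.

So i = 1, j = 2, giving x = w[0:1] = a, y = w[1:2] = b, z = w[2:8] = abbbbb.
Check: |xy| = 2 ≤ 6 and |y| = 1 ≥ 1. Reading y takes A from S1 back to S1, so every xyⁱz is accepted.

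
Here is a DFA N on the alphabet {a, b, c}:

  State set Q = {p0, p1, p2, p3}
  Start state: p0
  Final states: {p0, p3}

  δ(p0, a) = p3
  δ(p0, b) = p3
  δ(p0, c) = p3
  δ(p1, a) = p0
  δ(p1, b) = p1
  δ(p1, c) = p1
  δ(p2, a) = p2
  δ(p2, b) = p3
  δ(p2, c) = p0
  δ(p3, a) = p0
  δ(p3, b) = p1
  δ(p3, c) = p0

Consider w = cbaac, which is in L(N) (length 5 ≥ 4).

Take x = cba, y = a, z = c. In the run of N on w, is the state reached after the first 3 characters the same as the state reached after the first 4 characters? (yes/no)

no

State sequence: p0 -c-> p3 -b-> p1 -a-> p0 -a-> p3

After x (step 3): p0. After xy (step 4): p3.
They differ (p0 ≠ p3), so y is not a cycle from the state after x; this split is not the one the pumping-lemma construction produces, and pumping y need not keep the string in L(N).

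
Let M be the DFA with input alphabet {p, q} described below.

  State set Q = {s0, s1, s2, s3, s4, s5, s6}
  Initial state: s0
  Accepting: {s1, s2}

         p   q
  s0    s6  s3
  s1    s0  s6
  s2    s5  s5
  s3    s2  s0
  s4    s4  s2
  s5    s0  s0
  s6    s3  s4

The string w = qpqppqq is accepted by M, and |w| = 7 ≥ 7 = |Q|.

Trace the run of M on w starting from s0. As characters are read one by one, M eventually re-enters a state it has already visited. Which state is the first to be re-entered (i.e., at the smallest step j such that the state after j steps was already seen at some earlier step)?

s0

Run of M on w = q p q p p q q:
  step 0: s0  (start)
  step 1: s3  (read q: s0→s3)
  step 2: s2  (read p: s3→s2)
  step 3: s5  (read q: s2→s5)
  step 4: s0  (read p: s5→s0)   ← first repeat (s0 seen earlier)
  step 5: s6  (read p: s0→s6)
  step 6: s4  (read q: s6→s4)
  step 7: s2  (read q: s4→s2)

The earliest repeat is at step j = 4: M is in s0, which it already visited at step i = 0.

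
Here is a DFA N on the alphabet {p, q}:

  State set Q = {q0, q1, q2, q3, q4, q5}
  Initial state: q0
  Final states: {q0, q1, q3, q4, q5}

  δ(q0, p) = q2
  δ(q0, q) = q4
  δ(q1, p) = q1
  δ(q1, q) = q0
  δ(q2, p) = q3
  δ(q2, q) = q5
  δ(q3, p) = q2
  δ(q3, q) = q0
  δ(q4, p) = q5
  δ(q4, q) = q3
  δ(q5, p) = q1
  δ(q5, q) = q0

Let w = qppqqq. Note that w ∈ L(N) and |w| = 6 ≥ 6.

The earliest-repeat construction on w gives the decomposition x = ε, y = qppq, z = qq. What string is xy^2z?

qppqqppqqq

xy^2z = ε·qppq·qppq·qq = qppqqppqqq.
Reading y = qppq takes N from q0 back to q0, so after x·y·y the machine is still in q0, and z then leads to the accepting state q3. Hence qppqqppqqq ∈ L(N).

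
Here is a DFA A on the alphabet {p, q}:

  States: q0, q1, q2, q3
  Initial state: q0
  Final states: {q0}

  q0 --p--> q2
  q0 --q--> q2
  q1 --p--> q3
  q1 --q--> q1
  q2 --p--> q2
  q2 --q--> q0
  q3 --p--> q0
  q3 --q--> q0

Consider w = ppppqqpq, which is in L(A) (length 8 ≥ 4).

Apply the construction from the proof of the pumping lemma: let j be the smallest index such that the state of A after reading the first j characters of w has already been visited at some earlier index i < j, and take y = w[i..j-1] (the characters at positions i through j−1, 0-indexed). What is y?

p

State sequence: q0 -p-> q2 -p-> q2 -p-> q2 -p-> q2 -q-> q0 -q-> q2 -p-> q2 -q-> q0
First repeat at step 2: q2 was already visited.

So i = 1, j = 2, giving x = w[0:1] = p, y = w[1:2] = p, z = w[2:8] = ppqqpq.
Check: |xy| = 2 ≤ 4 and |y| = 1 ≥ 1. Reading y takes A from q2 back to q2, so every xyⁱz is accepted.
Since A has 4 states, any run of length ≥ 4 visits 4+1 states, so by pigeonhole some state repeats within the first 4 steps — that repeat gives the pumpable loop.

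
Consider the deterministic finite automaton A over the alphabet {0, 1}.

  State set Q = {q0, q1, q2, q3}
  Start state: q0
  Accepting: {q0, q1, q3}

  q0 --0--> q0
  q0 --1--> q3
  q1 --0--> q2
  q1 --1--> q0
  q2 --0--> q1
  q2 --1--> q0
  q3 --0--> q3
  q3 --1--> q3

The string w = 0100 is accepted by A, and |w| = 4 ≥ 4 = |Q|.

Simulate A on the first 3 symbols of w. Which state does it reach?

q3

State sequence: q0 -0-> q0 -1-> q3 -0-> q3

After reading 3 characters, A is in state q3.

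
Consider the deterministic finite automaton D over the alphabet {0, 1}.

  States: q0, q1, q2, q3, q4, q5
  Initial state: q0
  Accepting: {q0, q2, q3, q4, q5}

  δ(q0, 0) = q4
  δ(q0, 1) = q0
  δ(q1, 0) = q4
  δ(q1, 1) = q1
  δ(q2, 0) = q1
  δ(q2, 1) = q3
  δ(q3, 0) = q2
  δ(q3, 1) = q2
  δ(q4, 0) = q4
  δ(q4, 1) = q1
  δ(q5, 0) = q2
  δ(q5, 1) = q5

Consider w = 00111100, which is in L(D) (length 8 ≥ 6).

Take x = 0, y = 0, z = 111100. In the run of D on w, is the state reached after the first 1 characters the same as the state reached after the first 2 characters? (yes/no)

Run of D on the first 2 characters of w = 0 0:
  step 0: q0  (start)
  step 1: q4  (read 0: q0→q4)
  step 2: q4  (read 0: q4→q4)

After x (step 1): q4. After xy (step 2): q4.
They match, so y = 0 drives D around a cycle from q4 back to itself; pumping y any number of times keeps D in q4 before reading z, and xyⁱz ∈ L(D) for every i ≥ 0.

yes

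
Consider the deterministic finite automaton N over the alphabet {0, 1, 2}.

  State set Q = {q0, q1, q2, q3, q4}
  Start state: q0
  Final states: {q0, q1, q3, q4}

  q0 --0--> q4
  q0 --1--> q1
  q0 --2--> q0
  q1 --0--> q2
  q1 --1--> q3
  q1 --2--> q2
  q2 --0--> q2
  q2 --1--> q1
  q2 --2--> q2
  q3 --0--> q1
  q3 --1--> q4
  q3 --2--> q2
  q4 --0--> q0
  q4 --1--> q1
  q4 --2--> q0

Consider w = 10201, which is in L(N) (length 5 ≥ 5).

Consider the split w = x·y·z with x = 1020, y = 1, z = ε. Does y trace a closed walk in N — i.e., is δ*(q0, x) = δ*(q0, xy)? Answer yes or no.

no

Run of N on the first 5 characters of w = 1 0 2 0 1:
  step 0: q0  (start)
  step 1: q1  (read 1: q0→q1)
  step 2: q2  (read 0: q1→q2)
  step 3: q2  (read 2: q2→q2)
  step 4: q2  (read 0: q2→q2)
  step 5: q1  (read 1: q2→q1)

After x (step 4): q2. After xy (step 5): q1.
They differ (q2 ≠ q1), so y is not a cycle from the state after x; this split is not the one the pumping-lemma construction produces, and pumping y need not keep the string in L(N).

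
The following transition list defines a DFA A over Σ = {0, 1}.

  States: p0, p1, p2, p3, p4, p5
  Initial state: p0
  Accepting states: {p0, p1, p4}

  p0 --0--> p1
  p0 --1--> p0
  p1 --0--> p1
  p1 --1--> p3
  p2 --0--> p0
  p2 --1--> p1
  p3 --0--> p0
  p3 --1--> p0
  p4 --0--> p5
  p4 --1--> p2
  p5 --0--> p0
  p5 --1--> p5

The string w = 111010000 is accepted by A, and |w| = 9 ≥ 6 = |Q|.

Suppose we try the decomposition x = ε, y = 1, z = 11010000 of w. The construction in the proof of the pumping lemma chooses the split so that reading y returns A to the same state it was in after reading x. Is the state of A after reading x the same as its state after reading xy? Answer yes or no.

yes

Run of A on the first 1 characters of w = 1:
  step 0: p0  (start)
  step 1: p0  (read 1: p0→p0)

After x (step 0): p0. After xy (step 1): p0.
They match, so y = 1 drives A around a cycle from p0 back to itself; pumping y any number of times keeps A in p0 before reading z, and xyⁱz ∈ L(A) for every i ≥ 0.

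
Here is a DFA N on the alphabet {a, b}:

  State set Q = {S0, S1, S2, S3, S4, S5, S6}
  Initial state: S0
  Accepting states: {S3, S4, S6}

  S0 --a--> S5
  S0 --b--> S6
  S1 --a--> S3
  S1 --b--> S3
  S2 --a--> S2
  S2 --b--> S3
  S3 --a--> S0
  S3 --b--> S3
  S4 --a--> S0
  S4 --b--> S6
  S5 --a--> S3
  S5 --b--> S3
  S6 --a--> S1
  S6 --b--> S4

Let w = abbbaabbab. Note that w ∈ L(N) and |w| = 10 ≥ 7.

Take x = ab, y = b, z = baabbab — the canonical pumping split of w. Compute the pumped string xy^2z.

xy^2z = ab·b·b·baabbab = abbbbaabbab.
Reading y = b takes N from S3 back to S3, so after x·y·y the machine is still in S3, and z then leads to the accepting state S6. Hence abbbbaabbab ∈ L(N).

abbbbaabbab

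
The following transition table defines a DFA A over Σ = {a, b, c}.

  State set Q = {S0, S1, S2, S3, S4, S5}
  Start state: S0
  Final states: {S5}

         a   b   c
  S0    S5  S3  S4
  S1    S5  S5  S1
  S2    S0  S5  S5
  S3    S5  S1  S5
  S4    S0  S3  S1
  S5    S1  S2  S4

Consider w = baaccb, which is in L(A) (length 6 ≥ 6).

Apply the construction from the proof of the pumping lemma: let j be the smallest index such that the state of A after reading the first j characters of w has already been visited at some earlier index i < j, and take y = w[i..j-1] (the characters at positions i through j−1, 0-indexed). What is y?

c

Run of A on w = b a a c c b:
  step 0: S0  (start)
  step 1: S3  (read b: S0→S3)
  step 2: S5  (read a: S3→S5)
  step 3: S1  (read a: S5→S1)
  step 4: S1  (read c: S1→S1)   ← first repeat (S1 seen earlier)
  step 5: S1  (read c: S1→S1)
  step 6: S5  (read b: S1→S5)

So i = 3, j = 4, giving x = w[0:3] = baa, y = w[3:4] = c, z = w[4:6] = cb.
Check: |xy| = 4 ≤ 6 and |y| = 1 ≥ 1. Reading y takes A from S1 back to S1, so every xyⁱz is accepted.
Pumping length from the standard proof: p = 6 (the number of states). The repeated state found above gives |xy| = j ≤ 6 and |y| = j − i ≥ 1.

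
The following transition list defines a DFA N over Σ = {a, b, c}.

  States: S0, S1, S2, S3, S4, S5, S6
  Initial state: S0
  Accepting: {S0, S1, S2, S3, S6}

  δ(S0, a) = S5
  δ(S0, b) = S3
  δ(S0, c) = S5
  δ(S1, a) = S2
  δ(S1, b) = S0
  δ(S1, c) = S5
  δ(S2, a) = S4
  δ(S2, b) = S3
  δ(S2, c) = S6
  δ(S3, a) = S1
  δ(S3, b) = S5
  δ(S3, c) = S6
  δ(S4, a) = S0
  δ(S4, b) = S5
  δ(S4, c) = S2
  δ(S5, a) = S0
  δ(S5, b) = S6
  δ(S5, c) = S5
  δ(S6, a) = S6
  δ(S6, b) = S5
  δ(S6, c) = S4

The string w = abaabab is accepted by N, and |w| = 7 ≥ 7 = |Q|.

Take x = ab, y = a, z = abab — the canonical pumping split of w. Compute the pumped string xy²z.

xy^2z = ab·a·a·abab = abaaabab.
Reading y = a takes N from S6 back to S6, so after x·y·y the machine is still in S6, and z then leads to the accepting state S3. Hence abaaabab ∈ L(N).

abaaabab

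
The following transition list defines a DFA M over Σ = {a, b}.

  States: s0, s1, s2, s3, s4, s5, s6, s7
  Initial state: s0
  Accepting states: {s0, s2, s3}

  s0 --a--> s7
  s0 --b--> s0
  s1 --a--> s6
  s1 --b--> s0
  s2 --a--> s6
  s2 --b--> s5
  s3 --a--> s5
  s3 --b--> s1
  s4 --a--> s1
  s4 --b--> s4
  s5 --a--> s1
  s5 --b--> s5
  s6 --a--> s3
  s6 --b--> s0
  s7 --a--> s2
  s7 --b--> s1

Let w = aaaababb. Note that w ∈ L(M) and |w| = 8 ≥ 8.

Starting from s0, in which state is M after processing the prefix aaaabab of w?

Run of M on the first 7 characters of w = a a a a b a b:
  step 0: s0  (start)
  step 1: s7  (read a: s0→s7)
  step 2: s2  (read a: s7→s2)
  step 3: s6  (read a: s2→s6)
  step 4: s3  (read a: s6→s3)
  step 5: s1  (read b: s3→s1)
  step 6: s6  (read a: s1→s6)
  step 7: s0  (read b: s6→s0)

After reading 7 characters, M is in state s0.

s0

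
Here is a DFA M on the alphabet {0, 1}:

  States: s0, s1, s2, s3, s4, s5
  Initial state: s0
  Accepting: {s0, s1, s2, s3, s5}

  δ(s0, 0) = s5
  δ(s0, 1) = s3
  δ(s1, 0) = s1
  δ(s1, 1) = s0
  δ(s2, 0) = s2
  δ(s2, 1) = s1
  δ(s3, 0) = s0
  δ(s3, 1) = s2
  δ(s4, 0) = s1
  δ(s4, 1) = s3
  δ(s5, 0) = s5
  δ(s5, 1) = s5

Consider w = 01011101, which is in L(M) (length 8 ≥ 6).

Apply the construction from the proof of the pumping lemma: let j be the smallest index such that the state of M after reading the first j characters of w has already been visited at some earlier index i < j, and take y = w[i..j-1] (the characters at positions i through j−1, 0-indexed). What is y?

1

State sequence: s0 -0-> s5 -1-> s5 -0-> s5 -1-> s5 -1-> s5 -1-> s5 -0-> s5 -1-> s5
First repeat at step 2: s5 was already visited.

So i = 1, j = 2, giving x = w[0:1] = 0, y = w[1:2] = 1, z = w[2:8] = 011101.
Check: |xy| = 2 ≤ 6 and |y| = 1 ≥ 1. Reading y takes M from s5 back to s5, so every xyⁱz is accepted.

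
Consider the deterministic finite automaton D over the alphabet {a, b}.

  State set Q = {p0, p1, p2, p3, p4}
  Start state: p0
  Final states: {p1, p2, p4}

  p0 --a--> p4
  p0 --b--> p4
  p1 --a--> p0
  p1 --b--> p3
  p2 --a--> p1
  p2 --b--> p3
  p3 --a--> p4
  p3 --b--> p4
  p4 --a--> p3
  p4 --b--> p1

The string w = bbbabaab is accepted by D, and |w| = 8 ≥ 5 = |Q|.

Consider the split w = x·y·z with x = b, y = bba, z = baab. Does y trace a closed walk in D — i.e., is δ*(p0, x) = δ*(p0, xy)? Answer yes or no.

Run of D on the first 4 characters of w = b b b a:
  step 0: p0  (start)
  step 1: p4  (read b: p0→p4)
  step 2: p1  (read b: p4→p1)
  step 3: p3  (read b: p1→p3)
  step 4: p4  (read a: p3→p4)

After x (step 1): p4. After xy (step 4): p4.
They match, so y = bba drives D around a cycle from p4 back to itself; pumping y any number of times keeps D in p4 before reading z, and xyⁱz ∈ L(D) for every i ≥ 0.

yes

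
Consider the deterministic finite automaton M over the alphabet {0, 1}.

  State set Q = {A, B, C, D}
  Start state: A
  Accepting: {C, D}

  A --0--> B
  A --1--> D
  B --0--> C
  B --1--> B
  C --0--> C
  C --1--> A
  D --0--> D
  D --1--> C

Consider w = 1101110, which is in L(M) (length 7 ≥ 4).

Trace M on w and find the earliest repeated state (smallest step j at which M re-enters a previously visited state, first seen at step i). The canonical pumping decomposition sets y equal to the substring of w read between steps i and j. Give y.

State sequence: A -1-> D -1-> C -0-> C -1-> A -1-> D -1-> C -0-> C
First repeat at step 3: C was already visited.

So i = 2, j = 3, giving x = w[0:2] = 11, y = w[2:3] = 0, z = w[3:7] = 1110.
Check: |xy| = 3 ≤ 4 and |y| = 1 ≥ 1. Reading y takes M from C back to C, so every xyⁱz is accepted.

0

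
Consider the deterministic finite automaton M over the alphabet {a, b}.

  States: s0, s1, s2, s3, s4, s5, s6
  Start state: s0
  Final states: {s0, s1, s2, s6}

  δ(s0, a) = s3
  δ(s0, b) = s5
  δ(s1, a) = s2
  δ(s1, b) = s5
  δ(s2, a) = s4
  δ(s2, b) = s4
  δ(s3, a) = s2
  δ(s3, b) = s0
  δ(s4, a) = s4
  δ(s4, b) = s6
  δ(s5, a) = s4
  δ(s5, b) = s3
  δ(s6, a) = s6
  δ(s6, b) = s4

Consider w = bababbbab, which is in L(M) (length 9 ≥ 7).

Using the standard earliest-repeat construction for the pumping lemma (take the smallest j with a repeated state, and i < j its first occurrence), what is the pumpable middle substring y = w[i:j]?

State sequence: s0 -b-> s5 -a-> s4 -b-> s6 -a-> s6 -b-> s4 -b-> s6 -b-> s4 -a-> s4 -b-> s6
First repeat at step 4: s6 was already visited.

So i = 3, j = 4, giving x = w[0:3] = bab, y = w[3:4] = a, z = w[4:9] = bbbab.
Check: |xy| = 4 ≤ 7 and |y| = 1 ≥ 1. Reading y takes M from s6 back to s6, so every xyⁱz is accepted.

a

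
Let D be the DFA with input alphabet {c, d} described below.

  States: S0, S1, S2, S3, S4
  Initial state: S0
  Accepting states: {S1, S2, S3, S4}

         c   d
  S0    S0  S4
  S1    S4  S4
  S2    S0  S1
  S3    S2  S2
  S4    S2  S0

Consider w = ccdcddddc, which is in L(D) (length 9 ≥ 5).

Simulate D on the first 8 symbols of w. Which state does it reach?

S4

State sequence: S0 -c-> S0 -c-> S0 -d-> S4 -c-> S2 -d-> S1 -d-> S4 -d-> S0 -d-> S4

After reading 8 characters, D is in state S4.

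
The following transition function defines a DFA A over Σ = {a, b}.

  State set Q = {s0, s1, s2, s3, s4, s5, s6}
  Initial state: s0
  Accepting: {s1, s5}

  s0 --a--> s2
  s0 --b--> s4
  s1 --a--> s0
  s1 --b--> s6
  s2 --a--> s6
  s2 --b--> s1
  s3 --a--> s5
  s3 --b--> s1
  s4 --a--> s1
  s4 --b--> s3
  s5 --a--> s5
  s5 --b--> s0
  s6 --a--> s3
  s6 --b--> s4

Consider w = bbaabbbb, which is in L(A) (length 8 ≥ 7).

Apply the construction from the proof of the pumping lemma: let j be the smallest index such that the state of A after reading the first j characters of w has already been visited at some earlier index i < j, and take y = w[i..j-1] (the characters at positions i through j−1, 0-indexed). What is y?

State sequence: s0 -b-> s4 -b-> s3 -a-> s5 -a-> s5 -b-> s0 -b-> s4 -b-> s3 -b-> s1
First repeat at step 4: s5 was already visited.

So i = 3, j = 4, giving x = w[0:3] = bba, y = w[3:4] = a, z = w[4:8] = bbbb.
Check: |xy| = 4 ≤ 7 and |y| = 1 ≥ 1. Reading y takes A from s5 back to s5, so every xyⁱz is accepted.

a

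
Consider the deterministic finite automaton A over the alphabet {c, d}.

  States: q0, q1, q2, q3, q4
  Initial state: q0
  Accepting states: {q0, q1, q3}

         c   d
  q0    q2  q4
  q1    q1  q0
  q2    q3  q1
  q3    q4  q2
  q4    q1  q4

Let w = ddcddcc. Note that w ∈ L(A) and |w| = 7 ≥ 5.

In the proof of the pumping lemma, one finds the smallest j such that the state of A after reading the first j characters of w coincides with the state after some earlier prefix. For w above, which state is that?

Run of A on w = d d c d d c c:
  step 0: q0  (start)
  step 1: q4  (read d: q0→q4)
  step 2: q4  (read d: q4→q4)   ← first repeat (q4 seen earlier)
  step 3: q1  (read c: q4→q1)
  step 4: q0  (read d: q1→q0)
  step 5: q4  (read d: q0→q4)
  step 6: q1  (read c: q4→q1)
  step 7: q1  (read c: q1→q1)

The earliest repeat is at step j = 2: A is in q4, which it already visited at step i = 1.
Pumping length from the standard proof: p = 5 (the number of states). The repeated state found above gives |xy| = j ≤ 5 and |y| = j − i ≥ 1.

q4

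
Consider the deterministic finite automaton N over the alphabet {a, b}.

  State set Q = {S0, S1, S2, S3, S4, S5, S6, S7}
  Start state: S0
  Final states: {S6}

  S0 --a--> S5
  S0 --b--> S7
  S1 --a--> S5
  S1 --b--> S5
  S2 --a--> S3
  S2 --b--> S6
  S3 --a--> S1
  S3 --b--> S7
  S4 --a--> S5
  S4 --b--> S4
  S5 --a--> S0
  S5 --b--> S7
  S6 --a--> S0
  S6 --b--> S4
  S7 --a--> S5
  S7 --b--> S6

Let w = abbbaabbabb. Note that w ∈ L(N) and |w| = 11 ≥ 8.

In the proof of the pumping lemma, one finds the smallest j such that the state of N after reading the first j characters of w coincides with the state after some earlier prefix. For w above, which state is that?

State sequence: S0 -a-> S5 -b-> S7 -b-> S6 -b-> S4 -a-> S5 -a-> S0 -b-> S7 -b-> S6 -a-> S0 -b-> S7 -b-> S6
First repeat at step 5: S5 was already visited.

The earliest repeat is at step j = 5: N is in S5, which it already visited at step i = 1.
The DFA has 8 states, so the proof of the pumping lemma guarantees a repeated state among the first 8+1 visited; the segment between the two visits is the pumpable y.

S5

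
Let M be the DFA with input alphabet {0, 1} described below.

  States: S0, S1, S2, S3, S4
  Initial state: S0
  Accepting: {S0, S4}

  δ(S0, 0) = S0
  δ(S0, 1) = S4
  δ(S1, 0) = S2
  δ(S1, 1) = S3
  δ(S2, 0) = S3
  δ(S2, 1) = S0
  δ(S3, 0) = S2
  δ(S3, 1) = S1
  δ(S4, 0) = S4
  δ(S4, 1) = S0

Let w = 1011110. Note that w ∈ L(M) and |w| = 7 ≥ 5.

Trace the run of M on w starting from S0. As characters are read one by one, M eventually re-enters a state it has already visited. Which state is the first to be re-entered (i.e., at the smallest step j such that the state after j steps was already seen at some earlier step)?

Run of M on w = 1 0 1 1 1 1 0:
  step 0: S0  (start)
  step 1: S4  (read 1: S0→S4)
  step 2: S4  (read 0: S4→S4)   ← first repeat (S4 seen earlier)
  step 3: S0  (read 1: S4→S0)
  step 4: S4  (read 1: S0→S4)
  step 5: S0  (read 1: S4→S0)
  step 6: S4  (read 1: S0→S4)
  step 7: S4  (read 0: S4→S4)

The earliest repeat is at step j = 2: M is in S4, which it already visited at step i = 1.
Since M has 5 states, any run of length ≥ 5 visits 5+1 states, so by pigeonhole some state repeats within the first 5 steps — that repeat gives the pumpable loop.

S4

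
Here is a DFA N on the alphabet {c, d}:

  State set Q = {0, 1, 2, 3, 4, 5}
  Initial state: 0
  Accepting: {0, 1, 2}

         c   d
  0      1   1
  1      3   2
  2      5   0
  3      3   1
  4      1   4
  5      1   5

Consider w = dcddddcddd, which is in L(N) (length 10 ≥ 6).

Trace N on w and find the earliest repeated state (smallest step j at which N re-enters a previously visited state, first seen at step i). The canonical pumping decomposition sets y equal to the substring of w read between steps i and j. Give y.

State sequence: 0 -d-> 1 -c-> 3 -d-> 1 -d-> 2 -d-> 0 -d-> 1 -c-> 3 -d-> 1 -d-> 2 -d-> 0
First repeat at step 3: 1 was already visited.

So i = 1, j = 3, giving x = w[0:1] = d, y = w[1:3] = cd, z = w[3:10] = dddcddd.
Check: |xy| = 3 ≤ 6 and |y| = 2 ≥ 1. Reading y takes N from 1 back to 1, so every xyⁱz is accepted.
The DFA has 6 states, so the proof of the pumping lemma guarantees a repeated state among the first 6+1 visited; the segment between the two visits is the pumpable y.

cd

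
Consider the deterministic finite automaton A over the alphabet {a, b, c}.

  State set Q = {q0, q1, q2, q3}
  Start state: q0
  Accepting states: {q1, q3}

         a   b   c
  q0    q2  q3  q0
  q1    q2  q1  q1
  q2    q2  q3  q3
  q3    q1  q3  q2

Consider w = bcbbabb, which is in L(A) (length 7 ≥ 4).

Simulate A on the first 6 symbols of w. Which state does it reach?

q1

Run of A on the first 6 characters of w = b c b b a b:
  step 0: q0  (start)
  step 1: q3  (read b: q0→q3)
  step 2: q2  (read c: q3→q2)
  step 3: q3  (read b: q2→q3)
  step 4: q3  (read b: q3→q3)
  step 5: q1  (read a: q3→q1)
  step 6: q1  (read b: q1→q1)

After reading 6 characters, A is in state q1.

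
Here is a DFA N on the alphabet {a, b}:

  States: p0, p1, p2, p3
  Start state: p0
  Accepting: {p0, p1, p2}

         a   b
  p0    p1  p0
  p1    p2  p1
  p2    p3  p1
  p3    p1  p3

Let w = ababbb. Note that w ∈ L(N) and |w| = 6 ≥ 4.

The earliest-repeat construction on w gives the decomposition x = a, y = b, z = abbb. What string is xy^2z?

abbabbb

xy^2z = a·b·b·abbb = abbabbb.
Reading y = b takes N from p1 back to p1, so after x·y·y the machine is still in p1, and z then leads to the accepting state p1. Hence abbabbb ∈ L(N).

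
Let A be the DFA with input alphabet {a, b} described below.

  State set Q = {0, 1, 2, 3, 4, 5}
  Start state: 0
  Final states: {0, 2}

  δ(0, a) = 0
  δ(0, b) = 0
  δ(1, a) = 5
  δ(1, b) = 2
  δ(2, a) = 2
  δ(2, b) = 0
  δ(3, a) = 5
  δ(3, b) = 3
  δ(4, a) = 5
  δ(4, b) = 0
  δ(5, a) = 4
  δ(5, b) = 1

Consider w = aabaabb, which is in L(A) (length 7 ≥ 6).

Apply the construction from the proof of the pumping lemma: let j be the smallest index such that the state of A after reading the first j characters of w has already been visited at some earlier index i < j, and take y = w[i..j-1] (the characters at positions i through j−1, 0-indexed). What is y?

a

State sequence: 0 -a-> 0 -a-> 0 -b-> 0 -a-> 0 -a-> 0 -b-> 0 -b-> 0
First repeat at step 1: 0 was already visited.

So i = 0, j = 1, giving x = w[0:0] = ε, y = w[0:1] = a, z = w[1:7] = abaabb.
Check: |xy| = 1 ≤ 6 and |y| = 1 ≥ 1. Reading y takes A from 0 back to 0, so every xyⁱz is accepted.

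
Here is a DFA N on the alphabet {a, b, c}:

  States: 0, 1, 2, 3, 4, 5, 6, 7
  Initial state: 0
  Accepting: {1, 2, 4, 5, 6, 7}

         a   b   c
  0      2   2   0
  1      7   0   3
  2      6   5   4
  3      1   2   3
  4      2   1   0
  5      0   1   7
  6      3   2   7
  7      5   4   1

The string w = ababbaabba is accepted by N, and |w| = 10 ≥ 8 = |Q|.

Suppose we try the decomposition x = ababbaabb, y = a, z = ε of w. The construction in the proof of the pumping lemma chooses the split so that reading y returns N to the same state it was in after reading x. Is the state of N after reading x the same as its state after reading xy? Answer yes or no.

no

State sequence: 0 -a-> 2 -b-> 5 -a-> 0 -b-> 2 -b-> 5 -a-> 0 -a-> 2 -b-> 5 -b-> 1 -a-> 7

After x (step 9): 1. After xy (step 10): 7.
They differ (1 ≠ 7), so y is not a cycle from the state after x; this split is not the one the pumping-lemma construction produces, and pumping y need not keep the string in L(N).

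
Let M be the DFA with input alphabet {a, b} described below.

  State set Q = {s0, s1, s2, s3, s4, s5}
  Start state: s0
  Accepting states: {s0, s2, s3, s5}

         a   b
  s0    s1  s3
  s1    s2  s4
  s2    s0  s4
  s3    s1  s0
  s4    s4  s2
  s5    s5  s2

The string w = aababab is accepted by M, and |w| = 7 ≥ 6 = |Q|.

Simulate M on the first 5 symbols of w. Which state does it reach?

Run of M on the first 5 characters of w = a a b a b:
  step 0: s0  (start)
  step 1: s1  (read a: s0→s1)
  step 2: s2  (read a: s1→s2)
  step 3: s4  (read b: s2→s4)
  step 4: s4  (read a: s4→s4)
  step 5: s2  (read b: s4→s2)

After reading 5 characters, M is in state s2.
(This kind of state-tracing is the core of the pumping-lemma construction: with 6 states, pigeonhole forces a repeat within the first 6 steps.)

s2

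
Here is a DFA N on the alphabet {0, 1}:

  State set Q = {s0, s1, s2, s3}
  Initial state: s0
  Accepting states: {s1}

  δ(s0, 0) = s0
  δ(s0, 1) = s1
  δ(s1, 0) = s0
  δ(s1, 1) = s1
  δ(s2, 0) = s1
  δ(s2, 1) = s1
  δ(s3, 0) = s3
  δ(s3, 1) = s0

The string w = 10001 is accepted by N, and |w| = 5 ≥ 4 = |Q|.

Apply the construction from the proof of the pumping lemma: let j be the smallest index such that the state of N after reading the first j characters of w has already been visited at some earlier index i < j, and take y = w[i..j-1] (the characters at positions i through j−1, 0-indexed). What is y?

Run of N on w = 1 0 0 0 1:
  step 0: s0  (start)
  step 1: s1  (read 1: s0→s1)
  step 2: s0  (read 0: s1→s0)   ← first repeat (s0 seen earlier)
  step 3: s0  (read 0: s0→s0)
  step 4: s0  (read 0: s0→s0)
  step 5: s1  (read 1: s0→s1)

So i = 0, j = 2, giving x = w[0:0] = ε, y = w[0:2] = 10, z = w[2:5] = 001.
Check: |xy| = 2 ≤ 4 and |y| = 2 ≥ 1. Reading y takes N from s0 back to s0, so every xyⁱz is accepted.

10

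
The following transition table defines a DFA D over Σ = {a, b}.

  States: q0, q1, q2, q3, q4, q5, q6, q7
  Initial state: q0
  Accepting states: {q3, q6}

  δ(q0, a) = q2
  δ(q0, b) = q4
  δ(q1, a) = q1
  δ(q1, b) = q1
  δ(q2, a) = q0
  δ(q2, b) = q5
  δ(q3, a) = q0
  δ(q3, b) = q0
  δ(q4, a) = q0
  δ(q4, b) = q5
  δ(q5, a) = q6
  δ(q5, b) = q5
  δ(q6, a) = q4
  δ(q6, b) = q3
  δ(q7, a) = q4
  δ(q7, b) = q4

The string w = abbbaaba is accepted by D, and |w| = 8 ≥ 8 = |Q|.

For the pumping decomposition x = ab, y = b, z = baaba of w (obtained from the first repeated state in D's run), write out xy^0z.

abbaaba

xy⁰z = xz = ab·baaba = abbaaba.
Reading y = b takes D from q5 back to q5, so after x the machine is still in q5, and z then leads to the accepting state q6. Hence abbaaba ∈ L(D).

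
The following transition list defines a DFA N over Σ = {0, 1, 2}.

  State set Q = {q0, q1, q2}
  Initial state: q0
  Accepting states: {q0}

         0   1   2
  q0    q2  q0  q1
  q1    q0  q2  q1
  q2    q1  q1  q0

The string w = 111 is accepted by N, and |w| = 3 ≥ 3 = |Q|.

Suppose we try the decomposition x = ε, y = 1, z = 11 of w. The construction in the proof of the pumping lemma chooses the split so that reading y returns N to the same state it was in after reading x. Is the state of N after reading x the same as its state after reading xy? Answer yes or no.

Run of N on the first 1 characters of w = 1:
  step 0: q0  (start)
  step 1: q0  (read 1: q0→q0)

After x (step 0): q0. After xy (step 1): q0.
They match, so y = 1 drives N around a cycle from q0 back to itself; pumping y any number of times keeps N in q0 before reading z, and xyⁱz ∈ L(N) for every i ≥ 0.

yes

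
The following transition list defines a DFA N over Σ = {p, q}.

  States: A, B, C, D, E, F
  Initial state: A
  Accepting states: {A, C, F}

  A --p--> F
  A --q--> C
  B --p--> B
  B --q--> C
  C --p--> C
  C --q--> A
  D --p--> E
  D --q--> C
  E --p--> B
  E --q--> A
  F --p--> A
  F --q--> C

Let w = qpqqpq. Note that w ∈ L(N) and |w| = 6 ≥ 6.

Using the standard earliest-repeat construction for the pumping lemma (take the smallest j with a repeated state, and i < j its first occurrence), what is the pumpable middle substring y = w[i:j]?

p

State sequence: A -q-> C -p-> C -q-> A -q-> C -p-> C -q-> A
First repeat at step 2: C was already visited.

So i = 1, j = 2, giving x = w[0:1] = q, y = w[1:2] = p, z = w[2:6] = qqpq.
Check: |xy| = 2 ≤ 6 and |y| = 1 ≥ 1. Reading y takes N from C back to C, so every xyⁱz is accepted.
The DFA has 6 states, so the proof of the pumping lemma guarantees a repeated state among the first 6+1 visited; the segment between the two visits is the pumpable y.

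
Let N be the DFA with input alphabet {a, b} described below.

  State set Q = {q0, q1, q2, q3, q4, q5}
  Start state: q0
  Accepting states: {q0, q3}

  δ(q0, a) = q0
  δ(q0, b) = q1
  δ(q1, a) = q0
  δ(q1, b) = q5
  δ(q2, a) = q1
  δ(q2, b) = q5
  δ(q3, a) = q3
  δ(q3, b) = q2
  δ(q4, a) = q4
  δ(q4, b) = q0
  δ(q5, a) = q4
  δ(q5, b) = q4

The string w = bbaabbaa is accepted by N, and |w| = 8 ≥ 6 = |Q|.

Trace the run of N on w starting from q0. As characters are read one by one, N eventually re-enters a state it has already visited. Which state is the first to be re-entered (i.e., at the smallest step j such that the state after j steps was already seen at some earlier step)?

q4

State sequence: q0 -b-> q1 -b-> q5 -a-> q4 -a-> q4 -b-> q0 -b-> q1 -a-> q0 -a-> q0
First repeat at step 4: q4 was already visited.

The earliest repeat is at step j = 4: N is in q4, which it already visited at step i = 3.
With |Q| = 6, pigeonhole forces a state repeat no later than step 6; the substring read between the first and second visits to that state can be pumped.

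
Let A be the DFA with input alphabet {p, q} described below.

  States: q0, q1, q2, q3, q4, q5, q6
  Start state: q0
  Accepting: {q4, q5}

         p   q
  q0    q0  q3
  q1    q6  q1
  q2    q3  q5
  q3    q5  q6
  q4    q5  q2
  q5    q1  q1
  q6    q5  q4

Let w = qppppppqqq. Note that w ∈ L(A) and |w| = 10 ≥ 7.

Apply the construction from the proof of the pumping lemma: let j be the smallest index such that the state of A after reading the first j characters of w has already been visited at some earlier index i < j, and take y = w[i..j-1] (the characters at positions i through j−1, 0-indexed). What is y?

Run of A on w = q p p p p p p q q q:
  step 0: q0  (start)
  step 1: q3  (read q: q0→q3)
  step 2: q5  (read p: q3→q5)
  step 3: q1  (read p: q5→q1)
  step 4: q6  (read p: q1→q6)
  step 5: q5  (read p: q6→q5)   ← first repeat (q5 seen earlier)
  step 6: q1  (read p: q5→q1)
  step 7: q6  (read p: q1→q6)
  step 8: q4  (read q: q6→q4)
  step 9: q2  (read q: q4→q2)
  step 10: q5  (read q: q2→q5)

So i = 2, j = 5, giving x = w[0:2] = qp, y = w[2:5] = ppp, z = w[5:10] = ppqqq.
Check: |xy| = 5 ≤ 7 and |y| = 3 ≥ 1. Reading y takes A from q5 back to q5, so every xyⁱz is accepted.

ppp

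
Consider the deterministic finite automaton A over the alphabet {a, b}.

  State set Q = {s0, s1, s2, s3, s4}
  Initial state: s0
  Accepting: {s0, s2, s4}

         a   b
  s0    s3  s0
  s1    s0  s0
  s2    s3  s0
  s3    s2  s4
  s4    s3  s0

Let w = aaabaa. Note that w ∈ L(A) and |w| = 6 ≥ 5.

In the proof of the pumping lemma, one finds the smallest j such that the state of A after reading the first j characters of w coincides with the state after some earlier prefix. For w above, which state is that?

s3

State sequence: s0 -a-> s3 -a-> s2 -a-> s3 -b-> s4 -a-> s3 -a-> s2
First repeat at step 3: s3 was already visited.

The earliest repeat is at step j = 3: A is in s3, which it already visited at step i = 1.
Pumping length from the standard proof: p = 5 (the number of states). The repeated state found above gives |xy| = j ≤ 5 and |y| = j − i ≥ 1.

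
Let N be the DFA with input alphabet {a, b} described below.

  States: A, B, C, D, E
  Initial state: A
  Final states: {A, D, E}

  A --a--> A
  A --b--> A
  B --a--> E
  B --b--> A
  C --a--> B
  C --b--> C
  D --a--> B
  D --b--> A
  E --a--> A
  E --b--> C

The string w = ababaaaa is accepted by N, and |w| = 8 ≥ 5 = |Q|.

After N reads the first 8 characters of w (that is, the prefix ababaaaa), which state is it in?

State sequence: A -a-> A -b-> A -a-> A -b-> A -a-> A -a-> A -a-> A -a-> A

After reading 8 characters, N is in state A.

A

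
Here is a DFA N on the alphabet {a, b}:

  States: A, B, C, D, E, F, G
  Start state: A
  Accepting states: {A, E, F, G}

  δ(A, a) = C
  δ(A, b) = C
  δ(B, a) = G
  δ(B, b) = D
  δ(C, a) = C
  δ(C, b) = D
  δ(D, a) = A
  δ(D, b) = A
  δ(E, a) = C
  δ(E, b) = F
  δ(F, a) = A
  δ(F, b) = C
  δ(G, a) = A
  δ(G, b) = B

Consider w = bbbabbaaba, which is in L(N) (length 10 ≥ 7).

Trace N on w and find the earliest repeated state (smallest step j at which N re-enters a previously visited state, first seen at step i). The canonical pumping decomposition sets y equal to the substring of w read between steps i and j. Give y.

Run of N on w = b b b a b b a a b a:
  step 0: A  (start)
  step 1: C  (read b: A→C)
  step 2: D  (read b: C→D)
  step 3: A  (read b: D→A)   ← first repeat (A seen earlier)
  step 4: C  (read a: A→C)
  step 5: D  (read b: C→D)
  step 6: A  (read b: D→A)
  step 7: C  (read a: A→C)
  step 8: C  (read a: C→C)
  step 9: D  (read b: C→D)
  step 10: A  (read a: D→A)

So i = 0, j = 3, giving x = w[0:0] = ε, y = w[0:3] = bbb, z = w[3:10] = abbaaba.
Check: |xy| = 3 ≤ 7 and |y| = 3 ≥ 1. Reading y takes N from A back to A, so every xyⁱz is accepted.

bbb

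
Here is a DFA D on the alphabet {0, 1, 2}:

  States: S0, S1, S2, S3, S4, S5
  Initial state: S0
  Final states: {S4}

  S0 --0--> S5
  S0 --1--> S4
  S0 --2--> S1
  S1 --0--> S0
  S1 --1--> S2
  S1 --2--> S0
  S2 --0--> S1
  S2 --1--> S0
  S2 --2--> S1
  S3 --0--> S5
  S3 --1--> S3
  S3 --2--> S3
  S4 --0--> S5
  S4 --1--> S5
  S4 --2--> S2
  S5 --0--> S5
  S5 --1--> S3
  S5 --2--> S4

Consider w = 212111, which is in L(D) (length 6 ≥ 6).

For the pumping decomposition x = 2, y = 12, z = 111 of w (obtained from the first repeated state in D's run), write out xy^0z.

xy⁰z = xz = 2·111 = 2111.
Reading y = 12 takes D from S1 back to S1, so after x the machine is still in S1, and z then leads to the accepting state S4. Hence 2111 ∈ L(D).

2111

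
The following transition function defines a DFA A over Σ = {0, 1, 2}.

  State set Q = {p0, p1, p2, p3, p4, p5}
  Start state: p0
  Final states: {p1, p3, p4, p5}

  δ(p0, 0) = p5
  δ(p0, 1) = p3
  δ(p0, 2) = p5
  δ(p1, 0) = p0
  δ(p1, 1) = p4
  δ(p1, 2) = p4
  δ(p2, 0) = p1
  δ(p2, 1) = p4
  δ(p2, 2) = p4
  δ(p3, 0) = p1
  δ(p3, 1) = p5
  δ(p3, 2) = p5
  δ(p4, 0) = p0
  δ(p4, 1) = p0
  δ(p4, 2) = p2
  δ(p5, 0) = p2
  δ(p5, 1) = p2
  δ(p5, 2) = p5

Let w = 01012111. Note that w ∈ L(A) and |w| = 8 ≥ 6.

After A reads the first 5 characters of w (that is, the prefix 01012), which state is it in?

p2

Run of A on the first 5 characters of w = 0 1 0 1 2:
  step 0: p0  (start)
  step 1: p5  (read 0: p0→p5)
  step 2: p2  (read 1: p5→p2)
  step 3: p1  (read 0: p2→p1)
  step 4: p4  (read 1: p1→p4)
  step 5: p2  (read 2: p4→p2)

After reading 5 characters, A is in state p2.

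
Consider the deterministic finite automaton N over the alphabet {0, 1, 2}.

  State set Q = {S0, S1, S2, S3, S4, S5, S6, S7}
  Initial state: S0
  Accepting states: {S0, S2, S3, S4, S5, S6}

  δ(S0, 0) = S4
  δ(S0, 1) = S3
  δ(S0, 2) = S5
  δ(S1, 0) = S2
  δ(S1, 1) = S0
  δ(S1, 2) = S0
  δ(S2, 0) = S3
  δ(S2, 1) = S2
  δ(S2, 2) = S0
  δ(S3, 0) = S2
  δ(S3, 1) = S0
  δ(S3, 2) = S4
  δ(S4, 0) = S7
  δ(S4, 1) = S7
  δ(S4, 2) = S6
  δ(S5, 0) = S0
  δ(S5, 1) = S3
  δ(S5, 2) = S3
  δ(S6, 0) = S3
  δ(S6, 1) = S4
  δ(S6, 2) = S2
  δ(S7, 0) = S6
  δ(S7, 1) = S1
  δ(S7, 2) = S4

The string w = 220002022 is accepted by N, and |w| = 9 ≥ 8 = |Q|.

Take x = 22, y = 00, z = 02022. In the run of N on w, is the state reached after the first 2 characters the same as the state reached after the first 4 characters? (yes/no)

State sequence: S0 -2-> S5 -2-> S3 -0-> S2 -0-> S3

After x (step 2): S3. After xy (step 4): S3.
They match, so y = 00 drives N around a cycle from S3 back to itself; pumping y any number of times keeps N in S3 before reading z, and xyⁱz ∈ L(N) for every i ≥ 0.

yes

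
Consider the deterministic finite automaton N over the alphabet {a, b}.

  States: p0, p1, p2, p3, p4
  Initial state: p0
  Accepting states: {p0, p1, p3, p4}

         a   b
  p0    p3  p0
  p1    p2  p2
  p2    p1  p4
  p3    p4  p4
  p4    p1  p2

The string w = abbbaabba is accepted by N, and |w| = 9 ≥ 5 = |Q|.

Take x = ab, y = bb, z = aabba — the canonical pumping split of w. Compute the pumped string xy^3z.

abbbbbbbaabba

xy^3z = ab·bb·bb·bb·aabba = abbbbbbbaabba.
Reading y = bb takes N from p4 back to p4, so after x·y·y·y the machine is still in p4, and z then leads to the accepting state p1. Hence abbbbbbbaabba ∈ L(N).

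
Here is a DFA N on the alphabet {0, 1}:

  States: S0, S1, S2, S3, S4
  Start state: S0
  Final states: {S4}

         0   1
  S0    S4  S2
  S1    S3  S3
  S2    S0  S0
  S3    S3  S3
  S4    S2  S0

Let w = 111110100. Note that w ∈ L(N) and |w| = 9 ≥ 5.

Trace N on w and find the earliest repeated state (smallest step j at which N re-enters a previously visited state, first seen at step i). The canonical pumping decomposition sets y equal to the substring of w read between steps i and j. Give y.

11

Run of N on w = 1 1 1 1 1 0 1 0 0:
  step 0: S0  (start)
  step 1: S2  (read 1: S0→S2)
  step 2: S0  (read 1: S2→S0)   ← first repeat (S0 seen earlier)
  step 3: S2  (read 1: S0→S2)
  step 4: S0  (read 1: S2→S0)
  step 5: S2  (read 1: S0→S2)
  step 6: S0  (read 0: S2→S0)
  step 7: S2  (read 1: S0→S2)
  step 8: S0  (read 0: S2→S0)
  step 9: S4  (read 0: S0→S4)

So i = 0, j = 2, giving x = w[0:0] = ε, y = w[0:2] = 11, z = w[2:9] = 1110100.
Check: |xy| = 2 ≤ 5 and |y| = 2 ≥ 1. Reading y takes N from S0 back to S0, so every xyⁱz is accepted.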